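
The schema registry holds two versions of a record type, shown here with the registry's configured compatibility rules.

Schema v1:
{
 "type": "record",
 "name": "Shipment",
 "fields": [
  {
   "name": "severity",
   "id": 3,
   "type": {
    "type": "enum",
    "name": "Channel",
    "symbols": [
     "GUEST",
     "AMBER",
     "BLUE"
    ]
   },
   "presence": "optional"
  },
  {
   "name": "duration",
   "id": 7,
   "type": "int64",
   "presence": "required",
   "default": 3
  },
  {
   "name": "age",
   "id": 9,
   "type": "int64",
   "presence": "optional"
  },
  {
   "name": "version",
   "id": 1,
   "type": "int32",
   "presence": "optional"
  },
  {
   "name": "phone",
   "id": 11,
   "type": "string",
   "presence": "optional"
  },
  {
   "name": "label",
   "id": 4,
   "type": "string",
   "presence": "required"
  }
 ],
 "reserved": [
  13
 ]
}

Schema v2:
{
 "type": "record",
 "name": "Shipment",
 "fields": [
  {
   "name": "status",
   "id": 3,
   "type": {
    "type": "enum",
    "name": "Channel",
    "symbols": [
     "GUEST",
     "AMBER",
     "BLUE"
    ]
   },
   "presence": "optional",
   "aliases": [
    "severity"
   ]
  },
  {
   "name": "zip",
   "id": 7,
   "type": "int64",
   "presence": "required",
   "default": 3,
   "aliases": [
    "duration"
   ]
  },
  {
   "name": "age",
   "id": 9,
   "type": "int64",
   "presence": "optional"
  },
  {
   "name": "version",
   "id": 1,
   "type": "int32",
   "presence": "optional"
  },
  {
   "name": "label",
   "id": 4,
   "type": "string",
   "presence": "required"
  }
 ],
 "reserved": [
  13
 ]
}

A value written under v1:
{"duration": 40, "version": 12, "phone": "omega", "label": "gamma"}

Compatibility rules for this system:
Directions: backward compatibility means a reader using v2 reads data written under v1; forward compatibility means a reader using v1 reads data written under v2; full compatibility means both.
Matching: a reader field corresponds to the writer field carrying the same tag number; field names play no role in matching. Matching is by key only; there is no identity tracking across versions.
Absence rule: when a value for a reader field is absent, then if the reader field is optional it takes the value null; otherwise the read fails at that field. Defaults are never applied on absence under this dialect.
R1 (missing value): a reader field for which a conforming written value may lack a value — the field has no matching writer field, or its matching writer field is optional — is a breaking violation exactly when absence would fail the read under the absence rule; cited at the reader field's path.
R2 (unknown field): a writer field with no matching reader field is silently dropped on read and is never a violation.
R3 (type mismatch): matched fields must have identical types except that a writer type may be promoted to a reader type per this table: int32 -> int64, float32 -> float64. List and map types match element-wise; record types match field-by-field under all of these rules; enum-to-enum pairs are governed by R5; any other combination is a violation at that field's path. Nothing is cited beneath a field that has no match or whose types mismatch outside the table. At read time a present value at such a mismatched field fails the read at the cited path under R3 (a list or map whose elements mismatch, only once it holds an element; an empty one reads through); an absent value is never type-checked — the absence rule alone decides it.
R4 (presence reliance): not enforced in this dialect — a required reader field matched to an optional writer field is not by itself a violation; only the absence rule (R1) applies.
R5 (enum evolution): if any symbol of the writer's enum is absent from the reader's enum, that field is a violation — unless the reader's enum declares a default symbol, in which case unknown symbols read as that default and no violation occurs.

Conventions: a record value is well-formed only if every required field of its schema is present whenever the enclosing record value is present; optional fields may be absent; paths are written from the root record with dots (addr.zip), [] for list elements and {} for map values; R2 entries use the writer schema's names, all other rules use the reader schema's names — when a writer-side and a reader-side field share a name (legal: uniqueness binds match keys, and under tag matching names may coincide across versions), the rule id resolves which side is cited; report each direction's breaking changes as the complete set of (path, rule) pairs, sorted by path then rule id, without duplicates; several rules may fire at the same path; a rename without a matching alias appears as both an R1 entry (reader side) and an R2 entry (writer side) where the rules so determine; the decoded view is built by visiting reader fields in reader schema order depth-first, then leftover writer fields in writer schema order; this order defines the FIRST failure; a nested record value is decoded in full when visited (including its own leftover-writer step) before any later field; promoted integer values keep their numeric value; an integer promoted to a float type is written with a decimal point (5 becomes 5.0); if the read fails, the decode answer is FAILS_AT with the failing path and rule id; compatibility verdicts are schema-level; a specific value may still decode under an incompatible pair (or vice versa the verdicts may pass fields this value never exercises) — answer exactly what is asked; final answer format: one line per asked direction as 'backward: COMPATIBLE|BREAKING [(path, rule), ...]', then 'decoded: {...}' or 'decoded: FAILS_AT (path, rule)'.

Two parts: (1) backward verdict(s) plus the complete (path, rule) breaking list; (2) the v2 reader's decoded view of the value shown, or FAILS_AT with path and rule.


in Shipment below, arrows point writer -> reader
backward pass over Shipment, reader schema v2, writer schema v1:
  Channel -> Channel, writer optional: status aligns to severity
  int64 -> int64, writer required: zip aligns to duration
  int64 -> int64, writer optional: age aligns to age
  int32 -> int32, writer optional: version aligns to version
  string -> string, writer required: label aligns to label
  phone (writer side), unknown to reader
  => backward: COMPATIBLE
decode (reader v2):
  status := null (not supplied -> null)
  zip := 40 (from writer duration)
  age := null (not supplied -> null)
  version := 12
  label := "gamma"
  writer phone: unmatched, discarded
  => decoded: {"status": null, "zip": 40, "age": null, "version": 12, "label": "gamma"}

backward: COMPATIBLE []; decoded: {"status": null, "zip": 40, "age": null, "version": 12, "label": "gamma"}


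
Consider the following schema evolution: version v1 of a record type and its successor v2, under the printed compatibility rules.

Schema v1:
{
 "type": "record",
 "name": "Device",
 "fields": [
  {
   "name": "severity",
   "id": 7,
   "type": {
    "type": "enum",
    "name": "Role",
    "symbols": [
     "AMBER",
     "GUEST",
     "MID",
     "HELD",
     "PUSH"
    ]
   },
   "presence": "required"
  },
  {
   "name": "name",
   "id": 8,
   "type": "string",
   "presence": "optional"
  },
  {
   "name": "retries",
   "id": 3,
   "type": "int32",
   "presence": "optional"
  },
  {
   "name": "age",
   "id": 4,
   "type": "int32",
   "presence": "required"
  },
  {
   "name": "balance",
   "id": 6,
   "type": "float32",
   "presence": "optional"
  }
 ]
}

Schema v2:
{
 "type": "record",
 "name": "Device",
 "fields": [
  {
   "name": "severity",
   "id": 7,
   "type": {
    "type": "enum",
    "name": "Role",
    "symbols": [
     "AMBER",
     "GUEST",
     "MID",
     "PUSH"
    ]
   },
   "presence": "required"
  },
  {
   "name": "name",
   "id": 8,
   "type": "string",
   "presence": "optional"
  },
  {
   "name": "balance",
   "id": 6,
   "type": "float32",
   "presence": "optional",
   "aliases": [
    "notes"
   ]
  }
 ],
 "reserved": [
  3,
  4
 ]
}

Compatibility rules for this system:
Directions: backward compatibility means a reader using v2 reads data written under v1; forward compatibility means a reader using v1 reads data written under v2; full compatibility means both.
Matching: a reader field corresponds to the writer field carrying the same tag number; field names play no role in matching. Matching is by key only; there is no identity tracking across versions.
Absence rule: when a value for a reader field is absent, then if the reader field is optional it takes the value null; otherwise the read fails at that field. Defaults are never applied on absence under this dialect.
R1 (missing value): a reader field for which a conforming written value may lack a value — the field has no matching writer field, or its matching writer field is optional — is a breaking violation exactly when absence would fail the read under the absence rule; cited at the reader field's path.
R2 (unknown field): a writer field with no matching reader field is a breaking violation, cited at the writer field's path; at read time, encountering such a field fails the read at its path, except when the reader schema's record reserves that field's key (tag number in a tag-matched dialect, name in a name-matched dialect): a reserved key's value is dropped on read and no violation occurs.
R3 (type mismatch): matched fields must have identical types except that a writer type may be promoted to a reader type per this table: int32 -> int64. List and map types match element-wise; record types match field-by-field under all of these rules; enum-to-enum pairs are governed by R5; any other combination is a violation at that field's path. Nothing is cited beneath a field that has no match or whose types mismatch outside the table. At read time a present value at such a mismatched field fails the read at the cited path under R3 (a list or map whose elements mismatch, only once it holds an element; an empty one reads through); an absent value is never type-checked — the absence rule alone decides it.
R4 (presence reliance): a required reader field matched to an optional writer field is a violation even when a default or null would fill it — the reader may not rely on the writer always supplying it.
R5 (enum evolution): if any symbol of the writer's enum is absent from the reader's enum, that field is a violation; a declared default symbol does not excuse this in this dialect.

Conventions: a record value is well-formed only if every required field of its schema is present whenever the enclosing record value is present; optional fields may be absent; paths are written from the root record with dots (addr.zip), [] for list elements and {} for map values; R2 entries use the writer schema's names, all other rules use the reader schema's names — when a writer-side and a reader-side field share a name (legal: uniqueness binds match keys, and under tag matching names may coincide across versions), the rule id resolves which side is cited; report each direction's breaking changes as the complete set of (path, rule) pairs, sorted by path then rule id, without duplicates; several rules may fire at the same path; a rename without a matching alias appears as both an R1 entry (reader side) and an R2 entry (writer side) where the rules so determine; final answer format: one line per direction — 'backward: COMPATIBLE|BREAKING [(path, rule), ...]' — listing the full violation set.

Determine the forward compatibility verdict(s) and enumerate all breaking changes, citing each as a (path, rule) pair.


forward: BREAKING [(age, R1)]

the writer's type comes first in each Device pair
forward analysis of Device with v1 as reader and v2 as writer:
  severity: paired with writer severity (Role -> Role; writer required)
  name: paired with writer name (string -> string; writer optional)
  retries: no writer match
  age: no writer match
  balance: paired with writer balance (float32 -> float32; writer optional)
  R1 fires at age
  => forward: BREAKING (1)
checking off the Device differences that do not matter here:
  removed field retries from record Device (its key 3 joins the reserved list) -> fires no rule on Device, leaving the asked answer as it is
  enum Role (field severity in record Device): symbol HELD removed -> fires only in the backward direction of Device, which is not asked here


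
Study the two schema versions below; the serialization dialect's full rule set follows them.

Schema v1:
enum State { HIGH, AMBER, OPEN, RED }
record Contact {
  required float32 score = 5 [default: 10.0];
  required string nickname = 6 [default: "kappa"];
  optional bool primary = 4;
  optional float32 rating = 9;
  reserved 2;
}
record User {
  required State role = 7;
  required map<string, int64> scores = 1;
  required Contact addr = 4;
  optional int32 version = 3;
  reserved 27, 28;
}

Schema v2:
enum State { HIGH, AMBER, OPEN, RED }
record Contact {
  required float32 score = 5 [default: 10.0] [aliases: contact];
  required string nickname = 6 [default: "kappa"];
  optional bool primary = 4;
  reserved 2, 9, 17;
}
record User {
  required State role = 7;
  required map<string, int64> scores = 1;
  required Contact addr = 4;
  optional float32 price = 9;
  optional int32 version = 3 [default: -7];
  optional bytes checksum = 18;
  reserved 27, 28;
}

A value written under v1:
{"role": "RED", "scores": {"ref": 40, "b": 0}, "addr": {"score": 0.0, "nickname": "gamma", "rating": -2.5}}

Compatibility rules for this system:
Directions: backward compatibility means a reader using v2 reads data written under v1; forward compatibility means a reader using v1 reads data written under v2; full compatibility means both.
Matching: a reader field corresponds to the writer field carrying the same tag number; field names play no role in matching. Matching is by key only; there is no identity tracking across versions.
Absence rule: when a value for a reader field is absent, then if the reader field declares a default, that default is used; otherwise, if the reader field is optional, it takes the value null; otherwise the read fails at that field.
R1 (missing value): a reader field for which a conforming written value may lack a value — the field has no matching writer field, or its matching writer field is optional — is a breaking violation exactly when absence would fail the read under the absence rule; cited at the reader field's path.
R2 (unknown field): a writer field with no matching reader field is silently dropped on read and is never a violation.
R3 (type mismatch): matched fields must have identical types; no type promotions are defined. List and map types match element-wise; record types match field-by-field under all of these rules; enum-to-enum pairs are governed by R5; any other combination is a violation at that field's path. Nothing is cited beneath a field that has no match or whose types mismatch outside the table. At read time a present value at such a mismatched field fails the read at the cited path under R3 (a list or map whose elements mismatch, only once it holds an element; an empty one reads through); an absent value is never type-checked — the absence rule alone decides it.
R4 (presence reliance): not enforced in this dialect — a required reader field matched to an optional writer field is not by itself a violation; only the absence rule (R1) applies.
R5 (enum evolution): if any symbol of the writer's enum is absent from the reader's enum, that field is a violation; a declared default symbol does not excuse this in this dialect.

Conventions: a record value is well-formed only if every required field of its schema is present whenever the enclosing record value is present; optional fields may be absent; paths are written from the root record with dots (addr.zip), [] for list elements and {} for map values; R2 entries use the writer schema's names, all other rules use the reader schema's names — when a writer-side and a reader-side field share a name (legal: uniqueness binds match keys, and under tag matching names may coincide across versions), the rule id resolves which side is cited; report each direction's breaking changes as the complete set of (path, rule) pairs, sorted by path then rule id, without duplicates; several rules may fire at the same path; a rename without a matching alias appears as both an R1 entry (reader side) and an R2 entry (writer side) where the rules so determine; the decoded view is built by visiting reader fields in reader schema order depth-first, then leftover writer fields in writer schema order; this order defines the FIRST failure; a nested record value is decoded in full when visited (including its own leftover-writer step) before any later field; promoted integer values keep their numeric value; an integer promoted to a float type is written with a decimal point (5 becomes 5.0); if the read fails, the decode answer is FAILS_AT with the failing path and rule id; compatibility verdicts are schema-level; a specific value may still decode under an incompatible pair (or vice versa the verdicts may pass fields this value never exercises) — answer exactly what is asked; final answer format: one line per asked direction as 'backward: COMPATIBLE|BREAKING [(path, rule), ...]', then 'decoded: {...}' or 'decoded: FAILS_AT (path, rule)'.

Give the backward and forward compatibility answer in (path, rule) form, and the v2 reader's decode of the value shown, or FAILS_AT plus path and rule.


backward: COMPATIBLE []; forward: COMPATIBLE []; decoded: {"role": "RED", "scores": {"ref": 40, "b": 0}, "addr": {"score": 0.0, "nickname": "gamma", "primary": null}, "price": null, "version": -7, "checksum": null}

each type pair in User: writer, then reader
backward for User (reader v2, writer v1):
  writer required, State -> State: reader role maps from writer role
  writer required, map<string, int64> -> map<string, int64>: reader scores maps from writer scores
  writer required, Contact -> Contact: reader addr maps from writer addr
  price: no writer-side match
  writer optional, int32 -> int32: reader version maps from writer version
  checksum: no writer-side match
  writer required, float32 -> float32: reader addr.score maps from writer addr.score
  writer required, string -> string: reader addr.nickname maps from writer addr.nickname
  writer optional, bool -> bool: reader addr.primary maps from writer addr.primary
  writer addr.rating: unknown to reader
  => no violations; backward on User: COMPATIBLE
forward for User (reader v1, writer v2):
  writer required, State -> State: reader role maps from writer role
  writer required, map<string, int64> -> map<string, int64>: reader scores maps from writer scores
  writer required, Contact -> Contact: reader addr maps from writer addr
  writer optional, int32 -> int32: reader version maps from writer version
  writer price: unknown to reader
  writer checksum: unknown to reader
  writer required, float32 -> float32: reader addr.score maps from writer addr.score
  writer required, string -> string: reader addr.nickname maps from writer addr.nickname
  writer optional, bool -> bool: reader addr.primary maps from writer addr.primary
  addr.rating: no writer-side match
  => no violations; forward on User: COMPATIBLE
decode walk for User under reader schema v2:
  role := "RED"
  scores := {"ref": 40, "b": 0}
  addr.score := 0.0
  addr.nickname := "gamma"
  addr.primary := null (absent, optional -> null)
  writer addr.rating: unknown -> dropped
  price := null (absent, optional -> null)
  version := -7 (absent -> default)
  checksum := null (absent, optional -> null)
  => decoded: {"role": "RED", "scores": {"ref": 40, "b": 0}, "addr": {"score": 0.0, "nickname": "gamma", "primary": null}, "price": null, "version": -7, "checksum": null}


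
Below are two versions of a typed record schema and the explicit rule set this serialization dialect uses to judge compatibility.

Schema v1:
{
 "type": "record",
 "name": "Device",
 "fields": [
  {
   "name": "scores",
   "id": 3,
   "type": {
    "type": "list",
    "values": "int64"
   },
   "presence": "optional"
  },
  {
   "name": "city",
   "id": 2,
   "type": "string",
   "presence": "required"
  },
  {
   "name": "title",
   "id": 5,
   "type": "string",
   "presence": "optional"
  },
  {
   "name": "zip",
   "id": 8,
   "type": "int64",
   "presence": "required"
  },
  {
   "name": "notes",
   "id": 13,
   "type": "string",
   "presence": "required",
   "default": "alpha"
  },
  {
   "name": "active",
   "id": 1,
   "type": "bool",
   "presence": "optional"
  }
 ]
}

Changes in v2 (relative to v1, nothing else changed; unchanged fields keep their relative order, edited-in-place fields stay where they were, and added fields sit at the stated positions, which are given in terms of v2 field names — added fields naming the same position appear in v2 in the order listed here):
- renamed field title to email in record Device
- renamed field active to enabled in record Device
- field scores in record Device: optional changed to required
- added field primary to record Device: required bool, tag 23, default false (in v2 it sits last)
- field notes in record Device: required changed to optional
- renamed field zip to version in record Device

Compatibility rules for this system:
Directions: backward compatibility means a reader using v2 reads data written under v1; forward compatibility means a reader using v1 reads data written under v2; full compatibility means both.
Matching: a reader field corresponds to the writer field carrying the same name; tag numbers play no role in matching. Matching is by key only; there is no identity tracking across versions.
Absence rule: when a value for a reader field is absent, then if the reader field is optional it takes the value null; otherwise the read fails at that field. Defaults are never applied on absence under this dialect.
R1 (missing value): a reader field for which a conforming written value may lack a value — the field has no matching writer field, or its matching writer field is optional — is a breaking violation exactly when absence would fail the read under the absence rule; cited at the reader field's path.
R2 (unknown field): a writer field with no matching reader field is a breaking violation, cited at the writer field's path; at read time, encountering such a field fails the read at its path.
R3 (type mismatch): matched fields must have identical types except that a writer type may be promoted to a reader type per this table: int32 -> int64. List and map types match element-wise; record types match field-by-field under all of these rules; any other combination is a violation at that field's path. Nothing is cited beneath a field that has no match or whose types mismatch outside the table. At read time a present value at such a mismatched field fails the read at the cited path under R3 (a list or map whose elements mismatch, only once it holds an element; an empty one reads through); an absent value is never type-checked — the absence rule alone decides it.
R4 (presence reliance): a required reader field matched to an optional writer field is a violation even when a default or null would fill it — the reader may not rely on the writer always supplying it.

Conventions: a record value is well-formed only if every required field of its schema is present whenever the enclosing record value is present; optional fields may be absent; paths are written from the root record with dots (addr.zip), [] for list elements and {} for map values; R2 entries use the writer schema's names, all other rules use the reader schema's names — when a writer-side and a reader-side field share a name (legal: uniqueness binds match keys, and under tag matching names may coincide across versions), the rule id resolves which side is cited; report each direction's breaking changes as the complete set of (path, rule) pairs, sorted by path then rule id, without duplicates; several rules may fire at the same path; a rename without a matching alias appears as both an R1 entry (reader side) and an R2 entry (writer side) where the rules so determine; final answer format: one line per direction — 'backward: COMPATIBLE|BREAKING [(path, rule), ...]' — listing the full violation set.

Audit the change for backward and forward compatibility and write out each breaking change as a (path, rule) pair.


arrows below run writer -> reader for Device
backward for Device (reader v2, writer v1):
  writer optional, list<int64> -> list<int64>: reader scores maps from writer scores
  writer required, string -> string: reader city maps from writer city
  email has no writer counterpart
  version has no writer counterpart
  writer required, string -> string: reader notes maps from writer notes
  enabled has no writer counterpart
  primary has no writer counterpart
  writer field title has no reader counterpart
  writer field zip has no reader counterpart
  writer field active has no reader counterpart
  R2 fires at active
  R1 fires at primary
  R1 fires at scores
  R4 fires at scores
  R2 fires at title
  R1 fires at version
  R2 fires at zip
  => backward verdict for Device: BREAKING, 7 violation(s)
forward for Device (reader v1, writer v2):
  writer required, list<int64> -> list<int64>: reader scores maps from writer scores
  writer required, string -> string: reader city maps from writer city
  title has no writer counterpart
  zip has no writer counterpart
  writer optional, string -> string: reader notes maps from writer notes
  active has no writer counterpart
  writer field email has no reader counterpart
  writer field version has no reader counterpart
  writer field enabled has no reader counterpart
  writer field primary has no reader counterpart
  R2 fires at email
  R2 fires at enabled
  R1 fires at notes
  R4 fires at notes
  R2 fires at primary
  R2 fires at version
  R1 fires at zip
  => forward verdict for Device: BREAKING, 7 violation(s)

backward: BREAKING [(active, R2), (primary, R1), (scores, R1), (scores, R4), (title, R2), (version, R1), (zip, R2)]; forward: BREAKING [(email, R2), (enabled, R2), (notes, R1), (notes, R4), (primary, R2), (version, R2), (zip, R1)]


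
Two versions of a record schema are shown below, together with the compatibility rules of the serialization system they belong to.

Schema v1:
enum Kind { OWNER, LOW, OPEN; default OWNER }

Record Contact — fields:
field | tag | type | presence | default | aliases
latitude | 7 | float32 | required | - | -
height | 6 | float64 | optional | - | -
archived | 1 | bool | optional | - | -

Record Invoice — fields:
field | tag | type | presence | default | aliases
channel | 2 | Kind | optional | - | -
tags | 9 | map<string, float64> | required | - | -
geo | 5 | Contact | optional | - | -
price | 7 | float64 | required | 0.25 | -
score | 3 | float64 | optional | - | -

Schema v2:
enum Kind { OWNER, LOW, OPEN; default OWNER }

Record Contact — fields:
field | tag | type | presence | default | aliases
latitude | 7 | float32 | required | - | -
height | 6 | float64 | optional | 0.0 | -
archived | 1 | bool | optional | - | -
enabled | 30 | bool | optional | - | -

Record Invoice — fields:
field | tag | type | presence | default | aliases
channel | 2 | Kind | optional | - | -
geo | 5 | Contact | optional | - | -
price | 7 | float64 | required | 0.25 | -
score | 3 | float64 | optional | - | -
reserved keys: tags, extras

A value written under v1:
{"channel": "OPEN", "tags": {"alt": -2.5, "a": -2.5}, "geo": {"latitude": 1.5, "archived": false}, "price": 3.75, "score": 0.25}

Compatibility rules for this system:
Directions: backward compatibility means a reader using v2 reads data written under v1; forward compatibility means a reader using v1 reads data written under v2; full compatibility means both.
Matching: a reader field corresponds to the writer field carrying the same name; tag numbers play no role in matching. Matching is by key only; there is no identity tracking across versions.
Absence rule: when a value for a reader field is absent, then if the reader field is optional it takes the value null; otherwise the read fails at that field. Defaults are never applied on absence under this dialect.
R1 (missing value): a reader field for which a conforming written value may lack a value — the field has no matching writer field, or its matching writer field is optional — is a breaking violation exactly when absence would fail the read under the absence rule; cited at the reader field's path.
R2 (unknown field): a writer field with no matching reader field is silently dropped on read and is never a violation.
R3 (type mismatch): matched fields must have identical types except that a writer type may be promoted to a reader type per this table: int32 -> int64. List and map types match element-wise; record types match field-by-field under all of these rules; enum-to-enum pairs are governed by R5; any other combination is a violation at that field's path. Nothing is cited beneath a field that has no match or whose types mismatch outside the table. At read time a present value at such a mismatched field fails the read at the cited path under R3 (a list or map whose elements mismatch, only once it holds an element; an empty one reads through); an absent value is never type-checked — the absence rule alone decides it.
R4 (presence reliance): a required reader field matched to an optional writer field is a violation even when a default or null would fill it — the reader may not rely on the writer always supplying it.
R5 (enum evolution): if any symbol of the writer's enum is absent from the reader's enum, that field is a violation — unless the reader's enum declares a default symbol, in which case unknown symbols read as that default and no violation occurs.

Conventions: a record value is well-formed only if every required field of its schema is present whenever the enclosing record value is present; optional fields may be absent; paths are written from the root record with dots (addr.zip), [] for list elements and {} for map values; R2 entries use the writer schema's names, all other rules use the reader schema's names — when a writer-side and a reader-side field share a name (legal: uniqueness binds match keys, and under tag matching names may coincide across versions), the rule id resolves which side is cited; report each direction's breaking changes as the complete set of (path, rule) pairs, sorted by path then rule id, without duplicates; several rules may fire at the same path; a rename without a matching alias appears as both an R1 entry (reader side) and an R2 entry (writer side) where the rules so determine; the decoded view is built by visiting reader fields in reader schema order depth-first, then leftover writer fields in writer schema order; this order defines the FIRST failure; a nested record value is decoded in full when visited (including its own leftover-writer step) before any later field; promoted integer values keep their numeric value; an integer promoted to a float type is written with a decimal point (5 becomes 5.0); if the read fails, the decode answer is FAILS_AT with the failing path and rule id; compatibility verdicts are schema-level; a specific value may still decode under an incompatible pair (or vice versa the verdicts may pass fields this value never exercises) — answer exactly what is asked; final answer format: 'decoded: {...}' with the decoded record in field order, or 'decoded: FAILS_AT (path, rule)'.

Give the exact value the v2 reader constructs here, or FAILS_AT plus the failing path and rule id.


decoded: {"channel": "OPEN", "geo": {"latitude": 1.5, "height": null, "archived": false, "enabled": null}, "price": 3.75, "score": 0.25}

arrows below run writer -> reader for Invoice
migrating the Invoice value to v2:
  channel := "OPEN"
  geo.latitude := 1.5
  geo.height := null (missing; optional => null)
  geo.archived := false
  geo.enabled := null (missing; optional => null)
  price := 3.75
  score := 0.25
  writer tags: no reader field; dropped
  => decoded: {"channel": "OPEN", "geo": {"latitude": 1.5, "height": null, "archived": false, "enabled": null}, "price": 3.75, "score": 0.25}
the rest of the Invoice diff is inert for this question:
  field height in record Contact: default set to 0.0 -> fires no rule on Invoice under this dialect and leaves the result unchanged


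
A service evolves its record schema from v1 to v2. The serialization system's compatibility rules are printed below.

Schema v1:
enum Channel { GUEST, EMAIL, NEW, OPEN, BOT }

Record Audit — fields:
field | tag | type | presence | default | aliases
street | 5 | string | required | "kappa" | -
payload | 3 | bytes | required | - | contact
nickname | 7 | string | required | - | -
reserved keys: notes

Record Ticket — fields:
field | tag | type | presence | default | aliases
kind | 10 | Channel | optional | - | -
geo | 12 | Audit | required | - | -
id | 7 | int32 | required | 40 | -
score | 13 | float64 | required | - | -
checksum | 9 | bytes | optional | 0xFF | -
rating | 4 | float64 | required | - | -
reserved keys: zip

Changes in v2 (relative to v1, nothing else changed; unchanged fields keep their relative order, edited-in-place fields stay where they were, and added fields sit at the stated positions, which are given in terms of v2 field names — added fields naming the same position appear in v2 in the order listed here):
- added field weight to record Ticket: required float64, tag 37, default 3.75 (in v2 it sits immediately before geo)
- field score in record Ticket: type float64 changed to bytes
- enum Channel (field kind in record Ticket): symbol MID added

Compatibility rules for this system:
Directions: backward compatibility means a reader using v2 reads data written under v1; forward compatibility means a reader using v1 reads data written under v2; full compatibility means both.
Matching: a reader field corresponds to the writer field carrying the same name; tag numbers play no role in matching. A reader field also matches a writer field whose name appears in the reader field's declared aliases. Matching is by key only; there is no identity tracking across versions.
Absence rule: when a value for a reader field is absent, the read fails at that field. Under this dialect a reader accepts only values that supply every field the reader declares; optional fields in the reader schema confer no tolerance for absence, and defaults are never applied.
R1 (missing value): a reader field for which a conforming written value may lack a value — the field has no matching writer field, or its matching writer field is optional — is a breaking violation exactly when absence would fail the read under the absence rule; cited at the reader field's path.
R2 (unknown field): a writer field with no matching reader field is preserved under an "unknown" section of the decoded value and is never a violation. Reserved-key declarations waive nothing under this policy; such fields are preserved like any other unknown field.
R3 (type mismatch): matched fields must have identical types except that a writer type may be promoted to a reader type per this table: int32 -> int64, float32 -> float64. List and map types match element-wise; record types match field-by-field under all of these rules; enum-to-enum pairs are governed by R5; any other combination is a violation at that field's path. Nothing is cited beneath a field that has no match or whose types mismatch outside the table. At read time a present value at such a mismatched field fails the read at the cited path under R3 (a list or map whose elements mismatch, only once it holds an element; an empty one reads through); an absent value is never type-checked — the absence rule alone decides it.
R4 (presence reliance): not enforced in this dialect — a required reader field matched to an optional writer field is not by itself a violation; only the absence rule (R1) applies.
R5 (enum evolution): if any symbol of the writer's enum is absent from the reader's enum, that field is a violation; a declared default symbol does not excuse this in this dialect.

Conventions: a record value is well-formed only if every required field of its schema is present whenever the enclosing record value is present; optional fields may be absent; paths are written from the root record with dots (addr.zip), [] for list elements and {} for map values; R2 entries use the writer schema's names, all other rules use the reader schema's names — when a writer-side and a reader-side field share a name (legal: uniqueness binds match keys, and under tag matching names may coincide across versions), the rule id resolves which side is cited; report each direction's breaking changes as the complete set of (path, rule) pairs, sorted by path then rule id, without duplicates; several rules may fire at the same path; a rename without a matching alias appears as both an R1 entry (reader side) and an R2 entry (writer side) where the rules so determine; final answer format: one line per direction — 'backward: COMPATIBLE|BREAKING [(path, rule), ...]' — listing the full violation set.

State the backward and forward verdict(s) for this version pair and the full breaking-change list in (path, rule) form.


each type pair in Ticket: writer, then reader
checking backward for Ticket: reader v2 against writer v1:
  kind: paired with writer kind (Channel -> Channel; writer optional)
  weight has no writer counterpart
  geo: paired with writer geo (Audit -> Audit; writer required)
  id: paired with writer id (int32 -> int32; writer required)
  score: paired with writer score (float64 -> bytes; writer required)
  checksum: paired with writer checksum (bytes -> bytes; writer optional)
  rating: paired with writer rating (float64 -> float64; writer required)
  geo.street: paired with writer geo.street (string -> string; writer required)
  geo.payload: paired with writer geo.payload (bytes -> bytes; writer required)
  geo.nickname: paired with writer geo.nickname (string -> string; writer required)
  R1 fires at checksum
  R1 fires at kind
  R3 fires at score
  R1 fires at weight
  => 4 violation(s): backward is BREAKING for Ticket
checking forward for Ticket: reader v1 against writer v2:
  kind: paired with writer kind (Channel -> Channel; writer optional)
  geo: paired with writer geo (Audit -> Audit; writer required)
  id: paired with writer id (int32 -> int32; writer required)
  score: paired with writer score (bytes -> float64; writer required)
  checksum: paired with writer checksum (bytes -> bytes; writer optional)
  rating: paired with writer rating (float64 -> float64; writer required)
  writer weight: unknown to reader
  geo.street: paired with writer geo.street (string -> string; writer required)
  geo.payload: paired with writer geo.payload (bytes -> bytes; writer required)
  geo.nickname: paired with writer geo.nickname (string -> string; writer required)
  R1 fires at checksum
  R1 fires at kind
  R5 fires at kind
  R3 fires at score
  => 4 violation(s): forward is BREAKING for Ticket

backward: BREAKING [(checksum, R1), (kind, R1), (score, R3), (weight, R1)]; forward: BREAKING [(checksum, R1), (kind, R1), (kind, R5), (score, R3)]


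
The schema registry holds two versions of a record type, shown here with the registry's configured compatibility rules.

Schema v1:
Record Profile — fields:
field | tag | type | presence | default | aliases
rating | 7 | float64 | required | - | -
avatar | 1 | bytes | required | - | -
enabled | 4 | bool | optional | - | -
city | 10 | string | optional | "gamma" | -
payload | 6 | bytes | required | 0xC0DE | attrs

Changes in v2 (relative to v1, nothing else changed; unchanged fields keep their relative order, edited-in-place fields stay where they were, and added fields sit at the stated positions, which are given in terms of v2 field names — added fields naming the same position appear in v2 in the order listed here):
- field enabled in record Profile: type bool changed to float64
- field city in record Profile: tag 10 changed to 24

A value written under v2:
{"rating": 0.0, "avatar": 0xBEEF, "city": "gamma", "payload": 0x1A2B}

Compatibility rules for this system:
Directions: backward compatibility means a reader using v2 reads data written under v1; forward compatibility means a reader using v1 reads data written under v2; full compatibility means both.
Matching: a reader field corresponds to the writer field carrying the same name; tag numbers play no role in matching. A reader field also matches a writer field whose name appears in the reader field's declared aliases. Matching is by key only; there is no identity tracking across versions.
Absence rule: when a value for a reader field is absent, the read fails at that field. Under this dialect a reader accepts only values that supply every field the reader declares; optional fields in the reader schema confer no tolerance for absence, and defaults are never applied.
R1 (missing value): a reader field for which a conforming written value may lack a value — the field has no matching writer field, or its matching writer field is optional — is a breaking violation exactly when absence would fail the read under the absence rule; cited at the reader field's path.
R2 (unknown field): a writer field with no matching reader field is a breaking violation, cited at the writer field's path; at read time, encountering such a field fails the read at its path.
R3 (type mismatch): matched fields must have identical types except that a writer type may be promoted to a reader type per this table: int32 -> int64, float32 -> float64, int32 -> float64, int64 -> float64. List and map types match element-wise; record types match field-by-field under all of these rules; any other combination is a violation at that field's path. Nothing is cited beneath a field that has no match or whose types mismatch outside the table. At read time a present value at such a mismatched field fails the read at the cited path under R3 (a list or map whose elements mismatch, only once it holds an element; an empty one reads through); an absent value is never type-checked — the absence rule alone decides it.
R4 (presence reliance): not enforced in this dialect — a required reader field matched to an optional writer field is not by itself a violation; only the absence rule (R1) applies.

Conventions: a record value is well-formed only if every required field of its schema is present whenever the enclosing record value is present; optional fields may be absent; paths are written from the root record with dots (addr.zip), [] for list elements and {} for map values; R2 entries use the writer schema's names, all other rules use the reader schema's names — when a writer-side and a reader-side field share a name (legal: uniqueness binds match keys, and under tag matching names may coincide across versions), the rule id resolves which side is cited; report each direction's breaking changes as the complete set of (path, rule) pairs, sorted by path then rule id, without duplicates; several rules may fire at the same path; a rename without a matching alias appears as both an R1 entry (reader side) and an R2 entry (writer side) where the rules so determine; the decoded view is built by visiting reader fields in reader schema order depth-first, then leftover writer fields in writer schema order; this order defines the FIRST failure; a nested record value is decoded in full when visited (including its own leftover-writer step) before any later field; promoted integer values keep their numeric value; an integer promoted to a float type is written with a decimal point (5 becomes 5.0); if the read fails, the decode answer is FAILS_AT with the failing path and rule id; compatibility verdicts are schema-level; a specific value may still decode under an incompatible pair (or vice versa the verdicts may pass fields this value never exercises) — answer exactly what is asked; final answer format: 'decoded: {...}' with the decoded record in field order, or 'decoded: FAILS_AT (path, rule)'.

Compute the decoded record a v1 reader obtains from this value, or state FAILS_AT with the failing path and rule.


arrows below run writer -> reader for Profile
decode walk for Profile under reader schema v1:
  rating := 0.0
  avatar := 0xBEEF
  read fails at enabled under R1 (no fill)
  => FAILS_AT (enabled, R1)
remaining Profile differences; none change what is asked:
  field city in record Profile: tag 10 changed to 24 -> triggers nothing under the printed rules; the Profile answer is the same either way

decoded: FAILS_AT (enabled, R1)
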